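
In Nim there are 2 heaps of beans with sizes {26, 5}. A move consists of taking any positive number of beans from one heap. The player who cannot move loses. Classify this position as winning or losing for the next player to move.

Compute the nim-sum pairwise:
26 ⊕ 5 = 31
The nim-sum is 31 ≠ 0, so this is an N-position: the player to move can win.

Winning position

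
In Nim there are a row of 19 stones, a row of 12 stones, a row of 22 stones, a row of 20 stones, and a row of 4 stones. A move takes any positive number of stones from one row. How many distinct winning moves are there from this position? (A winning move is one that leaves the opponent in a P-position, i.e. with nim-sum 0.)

3

Compute the nim-sum pairwise:
19 ^ 12 = 31
31 ^ 22 = 9
9 ^ 20 = 29
29 ^ 4 = 25
The overall nim-sum is X = 25. A row of size p has a winning move iff p XOR X < p (reduce it to p XOR X).
  19: 19 XOR 25 = 10 < 19 — winning move (to 10).
  12: 12 XOR 25 = 21 ≥ 12 — no move.
  22: 22 XOR 25 = 15 < 22 — winning move (to 15).
  20: 20 XOR 25 = 13 < 20 — winning move (to 13).
  4: 4 XOR 25 = 29 ≥ 4 — no move.
That gives 3 winning moves.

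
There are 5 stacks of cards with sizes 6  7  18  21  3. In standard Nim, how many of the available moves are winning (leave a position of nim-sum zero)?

Write each in binary and XOR column by column:
  00110  (6)
  00111  (7)
  10010  (18)
  10101  (21)
  00011  (3)
  -----
  00101  (5)
The overall nim-sum is X = 5. A stack of size p has a winning move iff p XOR X < p (reduce it to p XOR X).
  6: 6 XOR 5 = 3 < 6 — winning move (to 3).
  7: 7 XOR 5 = 2 < 7 — winning move (to 2).
  18: 18 XOR 5 = 23 ≥ 18 — no move.
  21: 21 XOR 5 = 16 < 21 — winning move (to 16).
  3: 3 XOR 5 = 6 ≥ 3 — no move.
That gives 3 winning moves.

3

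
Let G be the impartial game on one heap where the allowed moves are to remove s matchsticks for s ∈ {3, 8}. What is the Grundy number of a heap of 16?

Compute g(0), g(1), … for moves {3, 8}:
k:     0  1  2  3  4  5  6  7  8  9 10 11 12 13 14 15 16
g(k):  0  0  0  1  1  1  0  0  2  1  1  0  0  0  1  1  1
So g(16) = 1.

1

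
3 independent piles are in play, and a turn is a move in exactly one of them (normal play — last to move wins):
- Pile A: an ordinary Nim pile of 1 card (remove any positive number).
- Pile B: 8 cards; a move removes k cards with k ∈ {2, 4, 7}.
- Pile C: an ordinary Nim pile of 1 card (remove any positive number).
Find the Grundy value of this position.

1

Pile A is a plain Nim pile of size 1, so its Grundy value is 1.
For pile B, compute g(0), g(1), … with moves {2, 4, 7}:
k:     0  1  2  3  4  5  6  7  8
g(k):  0  0  1  1  2  2  0  3  1
So g(8) = 1.
Pile C is a plain Nim pile of size 1, so its Grundy value is 1.
The value of a disjunctive sum is the nim-sum of the parts.
Combined value = 1 XOR 1 XOR 1 = 1.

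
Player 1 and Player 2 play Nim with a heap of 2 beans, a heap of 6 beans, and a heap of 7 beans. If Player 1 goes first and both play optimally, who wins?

Player 1 wins

Nim-sum: 2 ^ 6 ^ 7 = 3.
The nim-sum is 3 ≠ 0, so this is an N-position: the player to move can win; Player 1 has a winning move.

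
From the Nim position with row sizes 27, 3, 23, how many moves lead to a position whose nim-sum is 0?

In binary:
  11011  (27)
  00011  (3)
  10111  (23)
  -----
  01111  (15)
The overall nim-sum is X = 15. A row of size p has a winning move iff p XOR X < p (reduce it to p XOR X).
  27: 27 XOR 15 = 20 < 27 — winning move (to 20).
  3: 3 XOR 15 = 12 ≥ 3 — no move.
  23: 23 XOR 15 = 24 ≥ 23 — no move.
That gives 1 winning move.

1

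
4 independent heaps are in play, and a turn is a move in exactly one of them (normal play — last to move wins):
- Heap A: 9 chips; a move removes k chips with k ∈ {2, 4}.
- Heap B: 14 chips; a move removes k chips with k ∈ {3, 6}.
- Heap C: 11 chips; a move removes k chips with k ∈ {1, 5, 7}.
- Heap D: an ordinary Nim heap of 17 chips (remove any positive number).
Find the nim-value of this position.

Build the Grundy sequence for heap A with g(k) = mex{g(k−s) : s ∈ {2, 4}, s ≤ k}:
g(0) = mex{} = 0
g(1) = mex{} = 0
g(2) = mex{0} = 1
g(3) = mex{0} = 1
g(4) = mex{0,1} = 2
g(5) = mex{0,1} = 2
g(6) = mex{1,2} = 0
g(7) = mex{1,2} = 0
g(8) = mex{0,2} = 1
g(9) = mex{0,2} = 1
So g(9) = 1.
Build the Grundy sequence for heap B with g(k) = mex{g(k−s) : s ∈ {3, 6}, s ≤ k}:
g(0) = mex{} = 0
g(1) = mex{} = 0
g(2) = mex{} = 0
g(3) = mex{0} = 1
g(4) = mex{0} = 1
g(5) = mex{0} = 1
g(6) = mex{0,1} = 2
g(7) = mex{0,1} = 2
g(8) = mex{0,1} = 2
g(9) = mex{1,2} = 0
g(10) = mex{1,2} = 0
g(11) = mex{1,2} = 0
g(12) = mex{0,2} = 1
g(13) = mex{0,2} = 1
g(14) = mex{0,2} = 1
So g(14) = 1.
For heap C, compute g(0), g(1), … with moves {1, 5, 7}:
g(0) = mex{} = 0
g(1) = mex{0} = 1
g(2) = mex{1} = 0
g(3) = mex{0} = 1
g(4) = mex{1} = 0
g(5) = mex{0} = 1
g(6) = mex{1} = 0
g(7) = mex{0} = 1
g(8) = mex{1} = 0
g(9) = mex{0} = 1
g(10) = mex{1} = 0
g(11) = mex{0} = 1
So g(11) = 1.
Heap D is a plain Nim heap of size 17, so its Grundy value is 17.
By the Sprague-Grundy theorem, the Grundy value of a sum of independent games is the XOR of the component values.
Combined value = 1 XOR 1 XOR 1 XOR 17 = 16.

16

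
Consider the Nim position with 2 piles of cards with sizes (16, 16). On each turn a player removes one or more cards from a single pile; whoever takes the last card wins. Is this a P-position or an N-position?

Nim-sum: 16 XOR 16 = 0.
The nim-sum is 0, so this is a P-position: the player to move is in a losing position under optimal play.

P-position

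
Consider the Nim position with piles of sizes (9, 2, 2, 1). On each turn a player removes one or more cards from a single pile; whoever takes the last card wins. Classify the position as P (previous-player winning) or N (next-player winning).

N-position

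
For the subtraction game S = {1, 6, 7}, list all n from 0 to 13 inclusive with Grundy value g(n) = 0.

Build the Grundy sequence with g(k) = mex{g(k−s) : s ∈ {1, 6, 7}, s ≤ k}:
g(0) = mex{} = 0
g(1) = mex{0} = 1
g(2) = mex{1} = 0
g(3) = mex{0} = 1
g(4) = mex{1} = 0
g(5) = mex{0} = 1
g(6) = mex{0,1} = 2
g(7) = mex{0,1,2} = 3
g(8) = mex{0,1,3} = 2
g(9) = mex{0,1,2} = 3
g(10) = mex{0,1,3} = 2
g(11) = mex{0,1,2} = 3
g(12) = mex{1,2,3} = 0
g(13) = mex{0,2,3} = 1
The P-positions (g = 0) in 0..13 are 0, 2, 4, 12.

0, 2, 4, 12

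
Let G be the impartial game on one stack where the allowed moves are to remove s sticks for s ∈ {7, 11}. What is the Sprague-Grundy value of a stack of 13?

1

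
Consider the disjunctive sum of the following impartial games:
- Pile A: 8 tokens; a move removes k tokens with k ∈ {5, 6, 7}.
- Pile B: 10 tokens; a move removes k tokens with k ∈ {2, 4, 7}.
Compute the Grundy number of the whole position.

3

Build the Grundy sequence for pile A with g(k) = mex{g(k−s) : s ∈ {5, 6, 7}, s ≤ k}:
k:     0  1  2  3  4  5  6  7  8
g(k):  0  0  0  0  0  1  1  1  1
So g(8) = 1.
Grundy values for pile B (subtraction set {2, 4, 7}):
k:     0  1  2  3  4  5  6  7  8  9 10
g(k):  0  0  1  1  2  2  0  3  1  0  2
So g(10) = 2.
By the Sprague-Grundy theorem, the Grundy value of a sum of independent games is the XOR of the component values.
Combined value = 1 ⊕ 2 = 3.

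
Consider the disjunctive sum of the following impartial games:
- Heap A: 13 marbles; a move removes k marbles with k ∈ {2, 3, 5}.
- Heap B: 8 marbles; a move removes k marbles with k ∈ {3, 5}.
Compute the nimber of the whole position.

Build the Grundy sequence for heap A with g(k) = mex{g(k−s) : s ∈ {2, 3, 5}, s ≤ k}:
g(0) = mex{} = 0
g(1) = mex{} = 0
g(2) = mex{0} = 1
g(3) = mex{0} = 1
g(4) = mex{0,1} = 2
g(5) = mex{0,1} = 2
g(6) = mex{0,1,2} = 3
g(7) = mex{1,2} = 0
g(8) = mex{1,2,3} = 0
g(9) = mex{0,2,3} = 1
g(10) = mex{0,2} = 1
g(11) = mex{0,1,3} = 2
g(12) = mex{0,1} = 2
g(13) = mex{0,1,2} = 3
So g(13) = 3.
For heap B, compute g(0), g(1), … with moves {3, 5}:
k:     0  1  2  3  4  5  6  7  8
g(k):  0  0  0  1  1  1  2  2  0
So g(8) = 0.
The value of a disjunctive sum is the nim-sum of the parts.
Combined value = 3 ⊕ 0 = 3.

3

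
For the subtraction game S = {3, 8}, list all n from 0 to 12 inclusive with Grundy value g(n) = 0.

Build the Grundy sequence with g(k) = mex{g(k−s) : s ∈ {3, 8}, s ≤ k}:
k:     0  1  2  3  4  5  6  7  8  9 10 11 12
g(k):  0  0  0  1  1  1  0  0  2  1  1  0  0
The P-positions (g = 0) in 0..12 are 0, 1, 2, 6, 7, 11, 12.

0, 1, 2, 6, 7, 11, 12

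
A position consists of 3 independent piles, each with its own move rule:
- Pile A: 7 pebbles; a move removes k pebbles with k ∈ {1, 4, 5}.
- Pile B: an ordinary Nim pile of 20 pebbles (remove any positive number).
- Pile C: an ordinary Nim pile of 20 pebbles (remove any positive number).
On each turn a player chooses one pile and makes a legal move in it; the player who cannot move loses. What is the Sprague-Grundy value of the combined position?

3

Build the Grundy sequence for pile A with g(k) = mex{g(k−s) : s ∈ {1, 4, 5}, s ≤ k}:
g(0) = mex{} = 0
g(1) = mex{0} = 1
g(2) = mex{1} = 0
g(3) = mex{0} = 1
g(4) = mex{0,1} = 2
g(5) = mex{0,1,2} = 3
g(6) = mex{0,1,3} = 2
g(7) = mex{0,1,2} = 3
So g(7) = 3.
Pile B is a plain Nim pile of size 20, so its Grundy value is 20.
Pile C is a plain Nim pile of size 20, so its Grundy value is 20.
By the Sprague-Grundy theorem, the Grundy value of a sum of independent games is the XOR of the component values.
Combined value = 3 ⊕ 20 ⊕ 20 = 3.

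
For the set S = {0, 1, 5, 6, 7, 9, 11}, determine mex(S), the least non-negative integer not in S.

2

The values 0, 1 are all present; 2 is the first non-negative integer missing from the set.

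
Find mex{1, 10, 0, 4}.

The values 0, 1 are all present; 2 is the first non-negative integer missing from the set.

2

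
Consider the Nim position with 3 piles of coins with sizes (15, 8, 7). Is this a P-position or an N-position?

Nim-sum: 15 XOR 8 XOR 7 = 0.
The nim-sum is 0, so this is a P-position: the player to move is in a losing position under optimal play.

P-position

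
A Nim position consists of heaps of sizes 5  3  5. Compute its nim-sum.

3

In binary:
  101  (5)
  011  (3)
  101  (5)
  ---
  011  (3)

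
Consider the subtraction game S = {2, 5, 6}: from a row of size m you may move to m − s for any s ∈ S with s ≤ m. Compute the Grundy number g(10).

1

Compute g(0), g(1), … for moves {2, 5, 6}:
k:     0  1  2  3  4  5  6  7  8  9 10
g(k):  0  0  1  1  0  2  1  3  0  2  1
So g(10) = 1.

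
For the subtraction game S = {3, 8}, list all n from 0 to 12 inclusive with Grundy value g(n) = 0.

0, 1, 2, 6, 7, 11, 12

Compute g(0), g(1), … for moves {3, 8}:
g(0) = mex{} = 0
g(1) = mex{} = 0
g(2) = mex{} = 0
g(3) = mex{0} = 1
g(4) = mex{0} = 1
g(5) = mex{0} = 1
g(6) = mex{1} = 0
g(7) = mex{1} = 0
g(8) = mex{0,1} = 2
g(9) = mex{0} = 1
g(10) = mex{0} = 1
g(11) = mex{1,2} = 0
g(12) = mex{1} = 0
The P-positions (g = 0) in 0..12 are 0, 1, 2, 6, 7, 11, 12.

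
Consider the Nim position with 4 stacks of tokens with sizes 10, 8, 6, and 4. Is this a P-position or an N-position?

Nim-sum: 10 XOR 8 XOR 6 XOR 4 = 0.
The nim-sum is 0, so this is a P-position: the player to move is in a losing position under optimal play.

P-position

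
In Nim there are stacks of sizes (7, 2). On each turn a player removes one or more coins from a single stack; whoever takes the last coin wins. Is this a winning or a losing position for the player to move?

Compute the nim-sum pairwise:
7 ⊕ 2 = 5
The nim-sum is 5 ≠ 0, so this is an N-position: the player to move can win.

Winning position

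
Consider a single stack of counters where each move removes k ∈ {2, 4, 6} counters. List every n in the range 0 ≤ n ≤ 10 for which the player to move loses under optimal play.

0, 1, 8, 9

Grundy values for subtraction set {2, 4, 6}:
k:     0  1  2  3  4  5  6  7  8  9 10
g(k):  0  0  1  1  2  2  3  3  0  0  1
The P-positions (g = 0) in 0..10 are 0, 1, 8, 9.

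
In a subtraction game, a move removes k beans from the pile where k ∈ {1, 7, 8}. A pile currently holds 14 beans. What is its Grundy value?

2

Build the Grundy sequence with g(k) = mex{g(k−s) : s ∈ {1, 7, 8}, s ≤ k}:
k:     0  1  2  3  4  5  6  7  8  9 10 11 12 13 14
g(k):  0  1  0  1  0  1  0  1  2  3  2  3  2  3  2
So g(14) = 2.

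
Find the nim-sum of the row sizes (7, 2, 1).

Write each in binary and XOR column by column:
  111  (7)
  010  (2)
  001  (1)
  ---
  100  (4)

4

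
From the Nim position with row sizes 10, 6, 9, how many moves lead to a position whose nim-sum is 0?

In binary:
  1010  (10)
  0110  (6)
  1001  (9)
  ----
  0101  (5)
The overall nim-sum is X = 5. A row of size p has a winning move iff p XOR X < p (reduce it to p XOR X).
  10: 10 XOR 5 = 15 ≥ 10 — no move.
  6: 6 XOR 5 = 3 < 6 — winning move (to 3).
  9: 9 XOR 5 = 12 ≥ 9 — no move.
That gives 1 winning move.

1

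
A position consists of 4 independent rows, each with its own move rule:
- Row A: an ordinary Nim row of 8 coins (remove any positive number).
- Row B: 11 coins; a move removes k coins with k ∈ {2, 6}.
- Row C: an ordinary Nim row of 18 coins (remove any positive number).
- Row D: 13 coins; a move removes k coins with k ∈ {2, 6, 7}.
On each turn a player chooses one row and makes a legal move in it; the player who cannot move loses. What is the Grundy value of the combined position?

27

Row A is a plain Nim row of size 8, so its Grundy value is 8.
For row B, compute g(0), g(1), … with moves {2, 6}:
g(0) = mex{} = 0
g(1) = mex{} = 0
g(2) = mex{0} = 1
g(3) = mex{0} = 1
g(4) = mex{1} = 0
g(5) = mex{1} = 0
g(6) = mex{0} = 1
g(7) = mex{0} = 1
g(8) = mex{1} = 0
g(9) = mex{1} = 0
g(10) = mex{0} = 1
g(11) = mex{0} = 1
So g(11) = 1.
Row C is a plain Nim row of size 18, so its Grundy value is 18.
Build the Grundy sequence for row D with g(k) = mex{g(k−s) : s ∈ {2, 6, 7}, s ≤ k}:
k:     0  1  2  3  4  5  6  7  8  9 10 11 12 13
g(k):  0  0  1  1  0  0  1  1  2  0  3  1  2  0
So g(13) = 0.
By the Sprague-Grundy theorem, the Grundy value of a sum of independent games is the XOR of the component values.
Combined value = 8 ⊕ 1 ⊕ 18 ⊕ 0 = 27.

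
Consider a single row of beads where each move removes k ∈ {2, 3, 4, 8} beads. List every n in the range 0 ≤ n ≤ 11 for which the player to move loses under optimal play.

0, 1, 6, 7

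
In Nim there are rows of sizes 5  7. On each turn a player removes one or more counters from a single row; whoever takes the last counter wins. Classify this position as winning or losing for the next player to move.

Compute the nim-sum pairwise:
5 ⊕ 7 = 2
The nim-sum is 2 ≠ 0, so this is an N-position: the player to move can win.

Winning position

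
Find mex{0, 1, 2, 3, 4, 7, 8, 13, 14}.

5

The values 0, 1, 2, 3, 4 are all present; 5 is the first non-negative integer missing from the set.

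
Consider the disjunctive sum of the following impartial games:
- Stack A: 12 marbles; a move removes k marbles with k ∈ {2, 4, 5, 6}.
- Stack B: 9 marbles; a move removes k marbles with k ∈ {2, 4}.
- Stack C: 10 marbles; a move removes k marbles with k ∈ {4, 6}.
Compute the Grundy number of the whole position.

3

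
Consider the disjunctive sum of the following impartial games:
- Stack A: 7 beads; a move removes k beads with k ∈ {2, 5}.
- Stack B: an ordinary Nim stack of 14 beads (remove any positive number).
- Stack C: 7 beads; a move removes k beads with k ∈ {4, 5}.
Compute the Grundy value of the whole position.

15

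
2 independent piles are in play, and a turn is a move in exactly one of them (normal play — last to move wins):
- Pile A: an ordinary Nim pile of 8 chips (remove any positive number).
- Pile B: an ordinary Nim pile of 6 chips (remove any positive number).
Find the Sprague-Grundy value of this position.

Pile A is a plain Nim pile of size 8, so its Grundy value is 8.
Pile B is a plain Nim pile of size 6, so its Grundy value is 6.
By the Sprague-Grundy theorem, the Grundy value of a sum of independent games is the XOR of the component values.
Combined value = 8 XOR 6 = 14.

14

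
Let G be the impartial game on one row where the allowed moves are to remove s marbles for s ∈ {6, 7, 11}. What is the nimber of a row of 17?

Build the Grundy sequence with g(k) = mex{g(k−s) : s ∈ {6, 7, 11}, s ≤ k}:
k:     0  1  2  3  4  5  6  7  8  9 10 11 12 13 14 15 16 17
g(k):  0  0  0  0  0  0  1  1  1  1  1  1  2  2  2  2  2  0
So g(17) = 0.

0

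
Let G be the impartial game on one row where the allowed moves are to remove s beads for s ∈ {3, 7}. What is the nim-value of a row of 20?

Build the Grundy sequence with g(k) = mex{g(k−s) : s ∈ {3, 7}, s ≤ k}:
k:     0  1  2  3  4  5  6  7  8  9 10 11 12 13 14 15 16 17 18 19 20
g(k):  0  0  0  1  1  1  0  2  2  1  0  0  0  1  1  1  0  2  2  1  0
So g(20) = 0.

0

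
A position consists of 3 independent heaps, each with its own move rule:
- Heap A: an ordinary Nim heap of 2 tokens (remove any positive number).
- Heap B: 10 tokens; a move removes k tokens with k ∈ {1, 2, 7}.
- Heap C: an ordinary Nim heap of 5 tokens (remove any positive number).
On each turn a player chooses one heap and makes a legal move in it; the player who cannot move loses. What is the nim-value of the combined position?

6

Heap A is a plain Nim heap of size 2, so its Grundy value is 2.
Build the Grundy sequence for heap B with g(k) = mex{g(k−s) : s ∈ {1, 2, 7}, s ≤ k}:
k:     0  1  2  3  4  5  6  7  8  9 10
g(k):  0  1  2  0  1  2  0  1  2  0  1
So g(10) = 1.
Heap C is a plain Nim heap of size 5, so its Grundy value is 5.
The value of a disjunctive sum is the nim-sum of the parts.
Combined value = 2 ⊕ 1 ⊕ 5 = 6.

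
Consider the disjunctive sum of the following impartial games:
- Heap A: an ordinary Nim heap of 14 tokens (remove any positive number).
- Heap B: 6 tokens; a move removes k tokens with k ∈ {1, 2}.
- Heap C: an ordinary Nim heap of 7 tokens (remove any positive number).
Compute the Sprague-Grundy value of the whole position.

9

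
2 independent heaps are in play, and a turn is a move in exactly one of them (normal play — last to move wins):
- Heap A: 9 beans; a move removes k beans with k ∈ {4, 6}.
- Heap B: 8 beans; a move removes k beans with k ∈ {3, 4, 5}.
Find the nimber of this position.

Build the Grundy sequence for heap A with g(k) = mex{g(k−s) : s ∈ {4, 6}, s ≤ k}:
g(0) = mex{} = 0
g(1) = mex{} = 0
g(2) = mex{} = 0
g(3) = mex{} = 0
g(4) = mex{0} = 1
g(5) = mex{0} = 1
g(6) = mex{0} = 1
g(7) = mex{0} = 1
g(8) = mex{0,1} = 2
g(9) = mex{0,1} = 2
So g(9) = 2.
Grundy values for heap B (subtraction set {3, 4, 5}):
g(0) = mex{} = 0
g(1) = mex{} = 0
g(2) = mex{} = 0
g(3) = mex{0} = 1
g(4) = mex{0} = 1
g(5) = mex{0} = 1
g(6) = mex{0,1} = 2
g(7) = mex{0,1} = 2
g(8) = mex{1} = 0
So g(8) = 0.
By the Sprague-Grundy theorem, the Grundy value of a sum of independent games is the XOR of the component values.
Combined value = 2 ⊕ 0 = 2.

2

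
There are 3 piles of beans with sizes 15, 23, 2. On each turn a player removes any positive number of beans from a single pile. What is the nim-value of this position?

26

In binary:
  01111  (15)
  10111  (23)
  00010  (2)
  -----
  11010  (26)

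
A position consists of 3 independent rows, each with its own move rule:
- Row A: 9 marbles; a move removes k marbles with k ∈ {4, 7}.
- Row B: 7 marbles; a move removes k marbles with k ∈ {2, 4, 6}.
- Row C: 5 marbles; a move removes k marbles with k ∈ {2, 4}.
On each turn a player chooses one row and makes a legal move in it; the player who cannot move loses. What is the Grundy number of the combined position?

Build the Grundy sequence for row A with g(k) = mex{g(k−s) : s ∈ {4, 7}, s ≤ k}:
k:     0  1  2  3  4  5  6  7  8  9
g(k):  0  0  0  0  1  1  1  1  2  2
So g(9) = 2.
For row B, compute g(0), g(1), … with moves {2, 4, 6}:
g(0) = mex{} = 0
g(1) = mex{} = 0
g(2) = mex{0} = 1
g(3) = mex{0} = 1
g(4) = mex{0,1} = 2
g(5) = mex{0,1} = 2
g(6) = mex{0,1,2} = 3
g(7) = mex{0,1,2} = 3
So g(7) = 3.
For row C, compute g(0), g(1), … with moves {2, 4}:
k:     0  1  2  3  4  5
g(k):  0  0  1  1  2  2
So g(5) = 2.
By the Sprague-Grundy theorem, the Grundy value of a sum of independent games is the XOR of the component values.
Combined value = 2 ⊕ 3 ⊕ 2 = 3.

3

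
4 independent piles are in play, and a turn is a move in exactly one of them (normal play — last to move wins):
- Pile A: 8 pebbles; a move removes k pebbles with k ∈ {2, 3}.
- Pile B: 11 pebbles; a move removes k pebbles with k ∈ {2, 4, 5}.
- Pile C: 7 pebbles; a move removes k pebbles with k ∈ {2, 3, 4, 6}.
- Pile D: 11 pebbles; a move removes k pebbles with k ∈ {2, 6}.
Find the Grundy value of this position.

Build the Grundy sequence for pile A with g(k) = mex{g(k−s) : s ∈ {2, 3}, s ≤ k}:
k:     0  1  2  3  4  5  6  7  8
g(k):  0  0  1  1  2  0  0  1  1
So g(8) = 1.
Build the Grundy sequence for pile B with g(k) = mex{g(k−s) : s ∈ {2, 4, 5}, s ≤ k}:
k:     0  1  2  3  4  5  6  7  8  9 10 11
g(k):  0  0  1  1  2  2  3  0  0  1  1  2
So g(11) = 2.
Build the Grundy sequence for pile C with g(k) = mex{g(k−s) : s ∈ {2, 3, 4, 6}, s ≤ k}:
g(0) = mex{} = 0
g(1) = mex{} = 0
g(2) = mex{0} = 1
g(3) = mex{0} = 1
g(4) = mex{0,1} = 2
g(5) = mex{0,1} = 2
g(6) = mex{0,1,2} = 3
g(7) = mex{0,1,2} = 3
So g(7) = 3.
Grundy values for pile D (subtraction set {2, 6}):
k:     0  1  2  3  4  5  6  7  8  9 10 11
g(k):  0  0  1  1  0  0  1  1  0  0  1  1
So g(11) = 1.
The value of a disjunctive sum is the nim-sum of the parts.
Combined value = 1 XOR 2 XOR 3 XOR 1 = 1.

1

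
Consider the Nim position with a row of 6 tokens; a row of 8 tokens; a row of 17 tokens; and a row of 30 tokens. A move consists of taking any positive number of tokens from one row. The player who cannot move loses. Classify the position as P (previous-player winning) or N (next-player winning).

N-position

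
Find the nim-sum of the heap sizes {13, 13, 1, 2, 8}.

11

Nim-sum: 13 ^ 13 ^ 1 ^ 2 ^ 8 = 11.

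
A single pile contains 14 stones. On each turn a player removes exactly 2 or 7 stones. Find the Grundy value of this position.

Grundy values for subtraction set {2, 7}:
k:     0  1  2  3  4  5  6  7  8  9 10 11 12 13 14
g(k):  0  0  1  1  0  0  1  1  2  0  0  1  1  0  0
So g(14) = 0.

0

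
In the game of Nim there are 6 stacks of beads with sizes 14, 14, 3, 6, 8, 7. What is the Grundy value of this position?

10

Compute the nim-sum pairwise:
14 ⊕ 14 = 0
0 ⊕ 3 = 3
3 ⊕ 6 = 5
5 ⊕ 8 = 13
13 ⊕ 7 = 10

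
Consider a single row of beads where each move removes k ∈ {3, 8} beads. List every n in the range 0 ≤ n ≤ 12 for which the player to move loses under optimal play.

Build the Grundy sequence with g(k) = mex{g(k−s) : s ∈ {3, 8}, s ≤ k}:
g(0) = mex{} = 0
g(1) = mex{} = 0
g(2) = mex{} = 0
g(3) = mex{0} = 1
g(4) = mex{0} = 1
g(5) = mex{0} = 1
g(6) = mex{1} = 0
g(7) = mex{1} = 0
g(8) = mex{0,1} = 2
g(9) = mex{0} = 1
g(10) = mex{0} = 1
g(11) = mex{1,2} = 0
g(12) = mex{1} = 0
The P-positions (g = 0) in 0..12 are 0, 1, 2, 6, 7, 11, 12.

0, 1, 2, 6, 7, 11, 12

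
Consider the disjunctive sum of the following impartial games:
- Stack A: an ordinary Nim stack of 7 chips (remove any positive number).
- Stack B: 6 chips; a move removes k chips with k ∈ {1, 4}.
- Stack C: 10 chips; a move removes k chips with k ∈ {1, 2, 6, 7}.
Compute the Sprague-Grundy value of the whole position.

Stack A is a plain Nim stack of size 7, so its Grundy value is 7.
For stack B, compute g(0), g(1), … with moves {1, 4}:
g(0) = mex{} = 0
g(1) = mex{0} = 1
g(2) = mex{1} = 0
g(3) = mex{0} = 1
g(4) = mex{0,1} = 2
g(5) = mex{1,2} = 0
g(6) = mex{0} = 1
So g(6) = 1.
Build the Grundy sequence for stack C with g(k) = mex{g(k−s) : s ∈ {1, 2, 6, 7}, s ≤ k}:
g(0) = mex{} = 0
g(1) = mex{0} = 1
g(2) = mex{0,1} = 2
g(3) = mex{1,2} = 0
g(4) = mex{0,2} = 1
g(5) = mex{0,1} = 2
g(6) = mex{0,1,2} = 3
g(7) = mex{0,1,2,3} = 4
g(8) = mex{1,2,3,4} = 0
g(9) = mex{0,2,4} = 1
g(10) = mex{0,1} = 2
So g(10) = 2.
By the Sprague-Grundy theorem, the Grundy value of a sum of independent games is the XOR of the component values.
Combined value = 7 XOR 1 XOR 2 = 4.

4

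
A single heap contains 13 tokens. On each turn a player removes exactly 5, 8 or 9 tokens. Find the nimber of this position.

Grundy values for subtraction set {5, 8, 9}:
k:     0  1  2  3  4  5  6  7  8  9 10 11 12 13
g(k):  0  0  0  0  0  1  1  1  1  1  2  2  2  2
So g(13) = 2.

2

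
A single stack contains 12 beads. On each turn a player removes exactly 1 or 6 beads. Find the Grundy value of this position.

Build the Grundy sequence with g(k) = mex{g(k−s) : s ∈ {1, 6}, s ≤ k}:
k:     0  1  2  3  4  5  6  7  8  9 10 11 12
g(k):  0  1  0  1  0  1  2  0  1  0  1  0  1
So g(12) = 1.

1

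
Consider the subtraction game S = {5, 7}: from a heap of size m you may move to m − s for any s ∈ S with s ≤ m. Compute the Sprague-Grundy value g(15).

0

Grundy values for subtraction set {5, 7}:
k:     0  1  2  3  4  5  6  7  8  9 10 11 12 13 14 15
g(k):  0  0  0  0  0  1  1  1  1  1  2  2  0  0  0  0
So g(15) = 0.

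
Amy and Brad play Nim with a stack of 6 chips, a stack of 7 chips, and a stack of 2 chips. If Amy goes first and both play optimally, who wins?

Nim-sum: 6 ^ 7 ^ 2 = 3.
The nim-sum is 3 ≠ 0, so this is an N-position: the player to move can win; Amy has a winning move.

Amy wins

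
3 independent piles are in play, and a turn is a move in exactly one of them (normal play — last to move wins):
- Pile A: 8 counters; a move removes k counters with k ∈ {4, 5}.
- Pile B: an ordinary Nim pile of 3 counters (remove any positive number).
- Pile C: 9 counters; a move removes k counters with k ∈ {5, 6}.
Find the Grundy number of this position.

Grundy values for pile A (subtraction set {4, 5}):
k:     0  1  2  3  4  5  6  7  8
g(k):  0  0  0  0  1  1  1  1  2
So g(8) = 2.
Pile B is a plain Nim pile of size 3, so its Grundy value is 3.
Build the Grundy sequence for pile C with g(k) = mex{g(k−s) : s ∈ {5, 6}, s ≤ k}:
g(0) = mex{} = 0
g(1) = mex{} = 0
g(2) = mex{} = 0
g(3) = mex{} = 0
g(4) = mex{} = 0
g(5) = mex{0} = 1
g(6) = mex{0} = 1
g(7) = mex{0} = 1
g(8) = mex{0} = 1
g(9) = mex{0} = 1
So g(9) = 1.
The value of a disjunctive sum is the nim-sum of the parts.
Combined value = 2 XOR 3 XOR 1 = 0.

0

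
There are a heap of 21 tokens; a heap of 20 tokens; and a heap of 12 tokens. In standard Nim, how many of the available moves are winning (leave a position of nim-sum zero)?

1

Nim-sum: 21 XOR 20 XOR 12 = 13.
The overall nim-sum is X = 13. A heap of size p has a winning move iff p XOR X < p (reduce it to p XOR X).
  21: 21 XOR 13 = 24 ≥ 21 — no move.
  20: 20 XOR 13 = 25 ≥ 20 — no move.
  12: 12 XOR 13 = 1 < 12 — winning move (to 1).
That gives 1 winning move.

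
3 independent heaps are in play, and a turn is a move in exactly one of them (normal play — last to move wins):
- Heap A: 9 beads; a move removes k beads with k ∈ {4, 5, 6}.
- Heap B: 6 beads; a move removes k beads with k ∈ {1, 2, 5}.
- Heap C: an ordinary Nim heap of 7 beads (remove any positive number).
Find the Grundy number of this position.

5

Build the Grundy sequence for heap A with g(k) = mex{g(k−s) : s ∈ {4, 5, 6}, s ≤ k}:
g(0) = mex{} = 0
g(1) = mex{} = 0
g(2) = mex{} = 0
g(3) = mex{} = 0
g(4) = mex{0} = 1
g(5) = mex{0} = 1
g(6) = mex{0} = 1
g(7) = mex{0} = 1
g(8) = mex{0,1} = 2
g(9) = mex{0,1} = 2
So g(9) = 2.
Build the Grundy sequence for heap B with g(k) = mex{g(k−s) : s ∈ {1, 2, 5}, s ≤ k}:
g(0) = mex{} = 0
g(1) = mex{0} = 1
g(2) = mex{0,1} = 2
g(3) = mex{1,2} = 0
g(4) = mex{0,2} = 1
g(5) = mex{0,1} = 2
g(6) = mex{1,2} = 0
So g(6) = 0.
Heap C is a plain Nim heap of size 7, so its Grundy value is 7.
By the Sprague-Grundy theorem, the Grundy value of a sum of independent games is the XOR of the component values.
Combined value = 2 ⊕ 0 ⊕ 7 = 5.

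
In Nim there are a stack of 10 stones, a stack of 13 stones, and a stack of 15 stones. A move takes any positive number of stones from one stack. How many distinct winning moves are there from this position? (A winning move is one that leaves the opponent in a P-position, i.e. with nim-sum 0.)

Compute the nim-sum pairwise:
10 ^ 13 = 7
7 ^ 15 = 8
The overall nim-sum is X = 8. A stack of size p has a winning move iff p XOR X < p (reduce it to p XOR X).
  10: 10 XOR 8 = 2 < 10 — winning move (to 2).
  13: 13 XOR 8 = 5 < 13 — winning move (to 5).
  15: 15 XOR 8 = 7 < 15 — winning move (to 7).
That gives 3 winning moves.

3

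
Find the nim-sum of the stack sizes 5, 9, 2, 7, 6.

15

Nim-sum: 5 ^ 9 ^ 2 ^ 7 ^ 6 = 15.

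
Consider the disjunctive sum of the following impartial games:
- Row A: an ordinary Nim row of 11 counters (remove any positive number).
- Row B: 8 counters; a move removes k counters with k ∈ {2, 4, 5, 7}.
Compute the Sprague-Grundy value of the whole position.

Row A is a plain Nim row of size 11, so its Grundy value is 11.
Build the Grundy sequence for row B with g(k) = mex{g(k−s) : s ∈ {2, 4, 5, 7}, s ≤ k}:
g(0) = mex{} = 0
g(1) = mex{} = 0
g(2) = mex{0} = 1
g(3) = mex{0} = 1
g(4) = mex{0,1} = 2
g(5) = mex{0,1} = 2
g(6) = mex{0,1,2} = 3
g(7) = mex{0,1,2} = 3
g(8) = mex{0,1,2,3} = 4
So g(8) = 4.
By the Sprague-Grundy theorem, the Grundy value of a sum of independent games is the XOR of the component values.
Combined value = 11 ⊕ 4 = 15.

15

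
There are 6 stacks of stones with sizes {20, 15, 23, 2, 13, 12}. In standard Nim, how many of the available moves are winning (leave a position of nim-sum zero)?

3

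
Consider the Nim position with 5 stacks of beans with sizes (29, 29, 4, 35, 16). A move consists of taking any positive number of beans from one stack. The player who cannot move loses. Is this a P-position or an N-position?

N-position

Write each in binary and XOR column by column:
  011101  (29)
  011101  (29)
  000100  (4)
  100011  (35)
  010000  (16)
  ------
  110111  (55)
The nim-sum is 55 ≠ 0, so this is an N-position: the player to move can win.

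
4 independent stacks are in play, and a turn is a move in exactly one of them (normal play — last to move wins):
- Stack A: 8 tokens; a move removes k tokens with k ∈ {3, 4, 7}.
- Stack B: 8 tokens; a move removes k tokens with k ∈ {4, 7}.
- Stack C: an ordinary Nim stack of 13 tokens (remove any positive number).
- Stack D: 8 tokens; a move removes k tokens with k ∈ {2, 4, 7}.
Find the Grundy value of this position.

12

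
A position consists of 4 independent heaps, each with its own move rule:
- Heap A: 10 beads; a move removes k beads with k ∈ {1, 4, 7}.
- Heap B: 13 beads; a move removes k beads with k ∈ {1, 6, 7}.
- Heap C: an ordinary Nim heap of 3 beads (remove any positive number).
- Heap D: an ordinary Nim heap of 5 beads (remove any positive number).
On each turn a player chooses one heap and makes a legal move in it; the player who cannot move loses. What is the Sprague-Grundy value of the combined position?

7

Build the Grundy sequence for heap A with g(k) = mex{g(k−s) : s ∈ {1, 4, 7}, s ≤ k}:
g(0) = mex{} = 0
g(1) = mex{0} = 1
g(2) = mex{1} = 0
g(3) = mex{0} = 1
g(4) = mex{0,1} = 2
g(5) = mex{1,2} = 0
g(6) = mex{0} = 1
g(7) = mex{0,1} = 2
g(8) = mex{1,2} = 0
g(9) = mex{0} = 1
g(10) = mex{1} = 0
So g(10) = 0.
Build the Grundy sequence for heap B with g(k) = mex{g(k−s) : s ∈ {1, 6, 7}, s ≤ k}:
g(0) = mex{} = 0
g(1) = mex{0} = 1
g(2) = mex{1} = 0
g(3) = mex{0} = 1
g(4) = mex{1} = 0
g(5) = mex{0} = 1
g(6) = mex{0,1} = 2
g(7) = mex{0,1,2} = 3
g(8) = mex{0,1,3} = 2
g(9) = mex{0,1,2} = 3
g(10) = mex{0,1,3} = 2
g(11) = mex{0,1,2} = 3
g(12) = mex{1,2,3} = 0
g(13) = mex{0,2,3} = 1
So g(13) = 1.
Heap C is a plain Nim heap of size 3, so its Grundy value is 3.
Heap D is a plain Nim heap of size 5, so its Grundy value is 5.
The value of a disjunctive sum is the nim-sum of the parts.
Combined value = 0 XOR 1 XOR 3 XOR 5 = 7.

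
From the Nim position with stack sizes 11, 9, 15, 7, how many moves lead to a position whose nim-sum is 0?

Compute the nim-sum pairwise:
11 ⊕ 9 = 2
2 ⊕ 15 = 13
13 ⊕ 7 = 10
The overall nim-sum is X = 10. A stack of size p has a winning move iff p XOR X < p (reduce it to p XOR X).
  11: 11 XOR 10 = 1 < 11 — winning move (to 1).
  9: 9 XOR 10 = 3 < 9 — winning move (to 3).
  15: 15 XOR 10 = 5 < 15 — winning move (to 5).
  7: 7 XOR 10 = 13 ≥ 7 — no move.
That gives 3 winning moves.

3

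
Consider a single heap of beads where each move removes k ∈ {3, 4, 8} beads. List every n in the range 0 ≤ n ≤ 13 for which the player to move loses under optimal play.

0, 1, 2, 7, 12, 13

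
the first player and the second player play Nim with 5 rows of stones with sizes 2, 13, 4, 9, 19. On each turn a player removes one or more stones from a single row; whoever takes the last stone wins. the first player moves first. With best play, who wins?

the first player wins

Bitwise XOR of the heap sizes:
  00010  (2)
  01101  (13)
  00100  (4)
  01001  (9)
  10011  (19)
  -----
  10001  (17)
The nim-sum is 17 ≠ 0, so this is an N-position: the player to move can win; the first player has a winning move.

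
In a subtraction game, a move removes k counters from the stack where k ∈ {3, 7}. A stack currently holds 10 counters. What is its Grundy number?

Compute g(0), g(1), … for moves {3, 7}:
k:     0  1  2  3  4  5  6  7  8  9 10
g(k):  0  0  0  1  1  1  0  2  2  1  0
So g(10) = 0.

0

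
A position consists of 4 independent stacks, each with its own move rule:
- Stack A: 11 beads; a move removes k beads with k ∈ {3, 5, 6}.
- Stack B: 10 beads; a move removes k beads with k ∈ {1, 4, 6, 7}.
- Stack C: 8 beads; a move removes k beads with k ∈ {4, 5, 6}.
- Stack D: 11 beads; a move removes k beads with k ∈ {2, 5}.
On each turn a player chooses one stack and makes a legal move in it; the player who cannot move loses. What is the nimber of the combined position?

2

Grundy values for stack A (subtraction set {3, 5, 6}):
g(0) = mex{} = 0
g(1) = mex{} = 0
g(2) = mex{} = 0
g(3) = mex{0} = 1
g(4) = mex{0} = 1
g(5) = mex{0} = 1
g(6) = mex{0,1} = 2
g(7) = mex{0,1} = 2
g(8) = mex{0,1} = 2
g(9) = mex{1,2} = 0
g(10) = mex{1,2} = 0
g(11) = mex{1,2} = 0
So g(11) = 0.
Grundy values for stack B (subtraction set {1, 4, 6, 7}):
k:     0  1  2  3  4  5  6  7  8  9 10
g(k):  0  1  0  1  2  0  1  2  3  2  0
So g(10) = 0.
For stack C, compute g(0), g(1), … with moves {4, 5, 6}:
g(0) = mex{} = 0
g(1) = mex{} = 0
g(2) = mex{} = 0
g(3) = mex{} = 0
g(4) = mex{0} = 1
g(5) = mex{0} = 1
g(6) = mex{0} = 1
g(7) = mex{0} = 1
g(8) = mex{0,1} = 2
So g(8) = 2.
Build the Grundy sequence for stack D with g(k) = mex{g(k−s) : s ∈ {2, 5}, s ≤ k}:
k:     0  1  2  3  4  5  6  7  8  9 10 11
g(k):  0  0  1  1  0  2  1  0  0  1  1  0
So g(11) = 0.
By the Sprague-Grundy theorem, the Grundy value of a sum of independent games is the XOR of the component values.
Combined value = 0 XOR 0 XOR 2 XOR 0 = 2.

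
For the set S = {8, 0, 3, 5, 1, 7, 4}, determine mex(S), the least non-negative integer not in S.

The values 0, 1 are all present; 2 is the first non-negative integer missing from the set.

2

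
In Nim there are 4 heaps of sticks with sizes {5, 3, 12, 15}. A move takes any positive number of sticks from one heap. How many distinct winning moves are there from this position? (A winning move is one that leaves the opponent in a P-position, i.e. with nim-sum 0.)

Compute the nim-sum pairwise:
5 XOR 3 = 6
6 XOR 12 = 10
10 XOR 15 = 5
The overall nim-sum is X = 5. A heap of size p has a winning move iff p XOR X < p (reduce it to p XOR X).
  5: 5 XOR 5 = 0 < 5 — winning move (to 0).
  3: 3 XOR 5 = 6 ≥ 3 — no move.
  12: 12 XOR 5 = 9 < 12 — winning move (to 9).
  15: 15 XOR 5 = 10 < 15 — winning move (to 10).
That gives 3 winning moves.

3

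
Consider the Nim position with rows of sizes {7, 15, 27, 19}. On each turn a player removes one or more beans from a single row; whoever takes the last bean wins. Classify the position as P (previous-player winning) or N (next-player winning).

Compute the nim-sum pairwise:
7 ^ 15 = 8
8 ^ 27 = 19
19 ^ 19 = 0
The nim-sum is 0, so this is a P-position: the player to move is in a losing position under optimal play.

P-position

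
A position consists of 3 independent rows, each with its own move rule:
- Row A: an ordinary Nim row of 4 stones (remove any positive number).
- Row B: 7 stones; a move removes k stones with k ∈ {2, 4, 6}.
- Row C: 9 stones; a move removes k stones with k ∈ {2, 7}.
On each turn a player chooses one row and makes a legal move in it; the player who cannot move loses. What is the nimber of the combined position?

7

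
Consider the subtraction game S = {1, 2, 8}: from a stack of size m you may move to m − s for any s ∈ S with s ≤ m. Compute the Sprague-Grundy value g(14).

Build the Grundy sequence with g(k) = mex{g(k−s) : s ∈ {1, 2, 8}, s ≤ k}:
k:     0  1  2  3  4  5  6  7  8  9 10 11 12 13 14
g(k):  0  1  2  0  1  2  0  1  2  0  1  2  0  1  2
So g(14) = 2.

2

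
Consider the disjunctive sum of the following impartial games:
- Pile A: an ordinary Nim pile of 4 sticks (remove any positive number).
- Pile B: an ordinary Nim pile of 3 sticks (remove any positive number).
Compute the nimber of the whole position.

Pile A is a plain Nim pile of size 4, so its Grundy value is 4.
Pile B is a plain Nim pile of size 3, so its Grundy value is 3.
The value of a disjunctive sum is the nim-sum of the parts.
Combined value = 4 XOR 3 = 7.

7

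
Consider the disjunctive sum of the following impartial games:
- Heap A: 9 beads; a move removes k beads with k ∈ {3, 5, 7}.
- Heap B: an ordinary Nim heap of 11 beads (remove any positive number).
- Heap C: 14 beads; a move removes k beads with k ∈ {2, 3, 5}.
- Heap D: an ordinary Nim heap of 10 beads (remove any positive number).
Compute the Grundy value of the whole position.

2

For heap A, compute g(0), g(1), … with moves {3, 5, 7}:
k:     0  1  2  3  4  5  6  7  8  9
g(k):  0  0  0  1  1  1  2  2  2  3
So g(9) = 3.
Heap B is a plain Nim heap of size 11, so its Grundy value is 11.
Build the Grundy sequence for heap C with g(k) = mex{g(k−s) : s ∈ {2, 3, 5}, s ≤ k}:
g(0) = mex{} = 0
g(1) = mex{} = 0
g(2) = mex{0} = 1
g(3) = mex{0} = 1
g(4) = mex{0,1} = 2
g(5) = mex{0,1} = 2
g(6) = mex{0,1,2} = 3
g(7) = mex{1,2} = 0
g(8) = mex{1,2,3} = 0
g(9) = mex{0,2,3} = 1
g(10) = mex{0,2} = 1
g(11) = mex{0,1,3} = 2
g(12) = mex{0,1} = 2
g(13) = mex{0,1,2} = 3
g(14) = mex{1,2} = 0
So g(14) = 0.
Heap D is a plain Nim heap of size 10, so its Grundy value is 10.
By the Sprague-Grundy theorem, the Grundy value of a sum of independent games is the XOR of the component values.
Combined value = 3 ⊕ 11 ⊕ 0 ⊕ 10 = 2.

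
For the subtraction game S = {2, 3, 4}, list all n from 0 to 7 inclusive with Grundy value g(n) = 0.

0, 1, 6, 7

Build the Grundy sequence with g(k) = mex{g(k−s) : s ∈ {2, 3, 4}, s ≤ k}:
k:     0  1  2  3  4  5  6  7
g(k):  0  0  1  1  2  2  0  0
The P-positions (g = 0) in 0..7 are 0, 1, 6, 7.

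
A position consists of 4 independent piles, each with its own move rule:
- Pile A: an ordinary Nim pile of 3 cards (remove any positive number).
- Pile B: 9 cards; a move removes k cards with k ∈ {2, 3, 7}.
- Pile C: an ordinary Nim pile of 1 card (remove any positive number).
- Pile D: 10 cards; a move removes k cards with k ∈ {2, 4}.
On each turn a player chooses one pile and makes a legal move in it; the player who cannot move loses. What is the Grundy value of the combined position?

2

Pile A is a plain Nim pile of size 3, so its Grundy value is 3.
For pile B, compute g(0), g(1), … with moves {2, 3, 7}:
k:     0  1  2  3  4  5  6  7  8  9
g(k):  0  0  1  1  2  0  0  1  1  2
So g(9) = 2.
Pile C is a plain Nim pile of size 1, so its Grundy value is 1.
Build the Grundy sequence for pile D with g(k) = mex{g(k−s) : s ∈ {2, 4}, s ≤ k}:
k:     0  1  2  3  4  5  6  7  8  9 10
g(k):  0  0  1  1  2  2  0  0  1  1  2
So g(10) = 2.
By the Sprague-Grundy theorem, the Grundy value of a sum of independent games is the XOR of the component values.
Combined value = 3 ⊕ 2 ⊕ 1 ⊕ 2 = 2.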